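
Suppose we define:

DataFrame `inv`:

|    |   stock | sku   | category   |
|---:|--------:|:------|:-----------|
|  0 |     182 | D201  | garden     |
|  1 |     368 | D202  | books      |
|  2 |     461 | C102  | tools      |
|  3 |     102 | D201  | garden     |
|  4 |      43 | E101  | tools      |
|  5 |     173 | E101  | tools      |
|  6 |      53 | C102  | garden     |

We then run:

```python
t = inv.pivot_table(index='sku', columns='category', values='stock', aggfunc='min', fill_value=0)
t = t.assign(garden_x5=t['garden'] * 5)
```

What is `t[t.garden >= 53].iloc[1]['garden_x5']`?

510

pivot: rows=sku, cols=category, min(stock):
category  books  garden  tools
sku                           
C102          0      53    461
D201          0     102      0
D202        368       0      0
E101          0       0     43
add column garden_x5 = t['garden'] * 5:
category  books  garden  tools  garden_x5
sku                                      
C102          0      53    461        265
D201          0     102      0        510
D202        368       0      0          0
E101          0       0     43          0
filter rows where garden >= 53:
category  books  garden  tools  garden_x5
sku                                      
C102          0      53    461        265
D201          0     102      0        510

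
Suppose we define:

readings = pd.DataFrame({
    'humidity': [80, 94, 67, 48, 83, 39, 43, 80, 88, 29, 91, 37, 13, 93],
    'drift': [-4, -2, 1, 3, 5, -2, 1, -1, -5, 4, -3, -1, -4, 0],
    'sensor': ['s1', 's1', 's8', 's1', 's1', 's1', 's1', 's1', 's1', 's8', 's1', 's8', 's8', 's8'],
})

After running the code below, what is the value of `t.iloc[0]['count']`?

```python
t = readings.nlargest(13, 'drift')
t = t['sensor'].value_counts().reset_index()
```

take 13 rows with largest drift:
    humidity  drift sensor
4         83      5     s1
9         29      4     s8
3         48      3     s1
2         67      1     s8
6         43      1     s1
13        93      0     s8
7         80     -1     s1
11        37     -1     s8
1         94     -2     s1
5         39     -2     s1
10        91     -3     s1
0         80     -4     s1
12        13     -4     s8
value_counts of sensor:
sensor
s1    8
s8    5
Name: count, dtype: int64
reset_index():
  sensor  count
0     s1      8
1     s8      5
value at position 0, column 'count' → 8

8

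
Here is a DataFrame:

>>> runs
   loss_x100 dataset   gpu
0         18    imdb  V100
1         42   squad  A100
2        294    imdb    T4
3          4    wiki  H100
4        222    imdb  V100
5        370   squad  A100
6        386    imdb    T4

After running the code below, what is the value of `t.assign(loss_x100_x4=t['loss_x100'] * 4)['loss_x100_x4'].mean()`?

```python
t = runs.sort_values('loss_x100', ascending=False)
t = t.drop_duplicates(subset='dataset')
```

1013.33333333

sort by loss_x100 descending:
   loss_x100 dataset   gpu
6        386    imdb    T4
5        370   squad  A100
2        294    imdb    T4
4        222    imdb  V100
1         42   squad  A100
0         18    imdb  V100
3          4    wiki  H100
drop duplicate dataset (keep=first):
   loss_x100 dataset   gpu
6        386    imdb    T4
5        370   squad  A100
3          4    wiki  H100
add column loss_x100_x4 = t['loss_x100'] * 4:
   loss_x100 dataset   gpu  loss_x100_x4
6        386    imdb    T4          1544
5        370   squad  A100          1480
3          4    wiki  H100            16
Taking the mean of column 'loss_x100_x4' gives 1013.33333333.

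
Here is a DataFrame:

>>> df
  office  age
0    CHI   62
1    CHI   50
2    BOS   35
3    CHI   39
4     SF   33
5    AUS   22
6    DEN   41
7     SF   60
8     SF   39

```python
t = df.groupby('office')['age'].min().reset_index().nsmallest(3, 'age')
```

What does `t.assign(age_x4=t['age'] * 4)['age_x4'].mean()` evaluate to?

group by office, min of age:
office
AUS    22
BOS    35
CHI    39
DEN    41
SF     33
Name: age, dtype: int64
reset_index():
  office  age
0    AUS   22
1    BOS   35
2    CHI   39
3    DEN   41
4     SF   33
take 3 rows with smallest age:
  office  age
0    AUS   22
4     SF   33
1    BOS   35
add column age_x4 = t['age'] * 4:
  office  age  age_x4
0    AUS   22      88
4     SF   33     132
1    BOS   35     140
Reading off the mean of column 'age_x4', we get 120.0.

120.0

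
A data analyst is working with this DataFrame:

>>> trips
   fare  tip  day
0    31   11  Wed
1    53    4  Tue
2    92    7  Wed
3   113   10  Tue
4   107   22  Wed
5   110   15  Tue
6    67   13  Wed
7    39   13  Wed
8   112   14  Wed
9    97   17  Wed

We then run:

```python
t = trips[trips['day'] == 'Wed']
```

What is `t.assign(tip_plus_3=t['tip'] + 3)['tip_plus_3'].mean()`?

16.8571428571

filter rows where day == 'Wed':
   fare  tip  day
0    31   11  Wed
2    92    7  Wed
4   107   22  Wed
6    67   13  Wed
7    39   13  Wed
8   112   14  Wed
9    97   17  Wed
add column tip_plus_3 = t['tip'] + 3:
   fare  tip  day  tip_plus_3
0    31   11  Wed          14
2    92    7  Wed          10
4   107   22  Wed          25
6    67   13  Wed          16
7    39   13  Wed          16
8   112   14  Wed          17
9    97   17  Wed          20
mean of column 'tip_plus_3' → 16.8571428571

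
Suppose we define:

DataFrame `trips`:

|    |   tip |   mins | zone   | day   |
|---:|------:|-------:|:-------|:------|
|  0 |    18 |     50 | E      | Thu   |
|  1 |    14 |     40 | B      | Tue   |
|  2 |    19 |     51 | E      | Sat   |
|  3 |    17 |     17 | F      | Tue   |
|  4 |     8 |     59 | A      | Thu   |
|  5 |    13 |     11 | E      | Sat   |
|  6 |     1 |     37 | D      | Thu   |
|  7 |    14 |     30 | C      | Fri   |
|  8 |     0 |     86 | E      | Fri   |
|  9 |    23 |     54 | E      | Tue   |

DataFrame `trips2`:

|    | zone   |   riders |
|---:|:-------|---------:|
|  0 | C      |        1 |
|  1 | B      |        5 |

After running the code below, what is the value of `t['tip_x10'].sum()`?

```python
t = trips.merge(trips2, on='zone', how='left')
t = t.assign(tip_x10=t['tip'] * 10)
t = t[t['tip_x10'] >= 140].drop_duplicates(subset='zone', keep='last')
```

680

merge on 'zone' (how='left') → 10 rows:
   tip  mins zone  day  riders
0   18    50    E  Thu     NaN
1   14    40    B  Tue     5.0
2   19    51    E  Sat     NaN
3   17    17    F  Tue     NaN
4    8    59    A  Thu     NaN
5   13    11    E  Sat     NaN
6    1    37    D  Thu     NaN
7   14    30    C  Fri     1.0
8    0    86    E  Fri     NaN
9   23    54    E  Tue     NaN
add column tip_x10 = t['tip'] * 10:
   tip  mins zone  day  riders  tip_x10
0   18    50    E  Thu     NaN      180
1   14    40    B  Tue     5.0      140
2   19    51    E  Sat     NaN      190
3   17    17    F  Tue     NaN      170
4    8    59    A  Thu     NaN       80
5   13    11    E  Sat     NaN      130
6    1    37    D  Thu     NaN       10
7   14    30    C  Fri     1.0      140
8    0    86    E  Fri     NaN        0
9   23    54    E  Tue     NaN      230
filter rows where tip_x10 >= 140:
   tip  mins zone  day  riders  tip_x10
0   18    50    E  Thu     NaN      180
1   14    40    B  Tue     5.0      140
2   19    51    E  Sat     NaN      190
3   17    17    F  Tue     NaN      170
7   14    30    C  Fri     1.0      140
9   23    54    E  Tue     NaN      230
drop duplicate zone (keep=last):
   tip  mins zone  day  riders  tip_x10
1   14    40    B  Tue     5.0      140
3   17    17    F  Tue     NaN      170
7   14    30    C  Fri     1.0      140
9   23    54    E  Tue     NaN      230
The sum of column 'tip_x10' is 680.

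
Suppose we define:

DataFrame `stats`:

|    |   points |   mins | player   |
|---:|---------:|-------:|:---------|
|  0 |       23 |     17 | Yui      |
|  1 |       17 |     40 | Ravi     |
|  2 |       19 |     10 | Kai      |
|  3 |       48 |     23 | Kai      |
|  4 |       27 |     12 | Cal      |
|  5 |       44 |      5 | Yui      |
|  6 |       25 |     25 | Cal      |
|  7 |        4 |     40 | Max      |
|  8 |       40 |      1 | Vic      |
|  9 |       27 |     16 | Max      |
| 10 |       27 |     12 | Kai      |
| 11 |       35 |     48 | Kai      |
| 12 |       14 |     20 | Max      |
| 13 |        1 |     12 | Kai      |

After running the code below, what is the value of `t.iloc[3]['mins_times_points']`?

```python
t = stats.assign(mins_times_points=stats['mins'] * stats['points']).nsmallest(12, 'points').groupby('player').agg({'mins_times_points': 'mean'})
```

add column mins_times_points = stats['mins'] * stats['points']:
    points  mins player  mins_times_points
0       23    17    Yui                391
1       17    40   Ravi                680
2       19    10    Kai                190
3       48    23    Kai               1104
4       27    12    Cal                324
5       44     5    Yui                220
6       25    25    Cal                625
7        4    40    Max                160
8       40     1    Vic                 40
9       27    16    Max                432
10      27    12    Kai                324
11      35    48    Kai               1680
12      14    20    Max                280
13       1    12    Kai                 12
take 12 rows with smallest points:
    points  mins player  mins_times_points
13       1    12    Kai                 12
7        4    40    Max                160
12      14    20    Max                280
1       17    40   Ravi                680
2       19    10    Kai                190
0       23    17    Yui                391
6       25    25    Cal                625
4       27    12    Cal                324
9       27    16    Max                432
10      27    12    Kai                324
11      35    48    Kai               1680
8       40     1    Vic                 40
group by player, mean of mins_times_points:
        mins_times_points
player                   
Cal            474.500000
Kai            551.500000
Max            290.666667
Ravi           680.000000
Vic             40.000000
Yui            391.000000
So iloc[3]['mins_times_points'] = 680.0.

680.0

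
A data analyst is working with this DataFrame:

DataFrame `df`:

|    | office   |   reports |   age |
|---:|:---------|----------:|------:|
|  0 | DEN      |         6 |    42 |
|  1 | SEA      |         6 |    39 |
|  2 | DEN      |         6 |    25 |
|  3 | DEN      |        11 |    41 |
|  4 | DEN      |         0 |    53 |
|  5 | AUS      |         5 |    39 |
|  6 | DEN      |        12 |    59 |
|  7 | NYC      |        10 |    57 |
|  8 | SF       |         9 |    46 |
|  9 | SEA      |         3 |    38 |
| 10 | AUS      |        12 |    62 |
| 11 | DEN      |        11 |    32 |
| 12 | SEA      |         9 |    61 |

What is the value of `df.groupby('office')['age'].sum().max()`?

group by office, sum of age:
office
AUS    101
DEN    252
NYC     57
SEA    138
SF      46
Name: age, dtype: int64

252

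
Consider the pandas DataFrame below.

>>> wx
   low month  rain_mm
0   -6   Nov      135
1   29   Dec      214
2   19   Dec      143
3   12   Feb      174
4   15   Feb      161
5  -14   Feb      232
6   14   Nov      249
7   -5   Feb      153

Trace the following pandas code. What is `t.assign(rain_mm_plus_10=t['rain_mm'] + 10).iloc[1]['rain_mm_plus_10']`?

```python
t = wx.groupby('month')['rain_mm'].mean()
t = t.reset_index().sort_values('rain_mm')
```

190.0

group by month, mean of rain_mm:
month
Dec    178.5
Feb    180.0
Nov    192.0
Name: rain_mm, dtype: float64
reset_index():
  month  rain_mm
0   Dec    178.5
1   Feb    180.0
2   Nov    192.0
sort by rain_mm:
  month  rain_mm
0   Dec    178.5
1   Feb    180.0
2   Nov    192.0
add column rain_mm_plus_10 = t['rain_mm'] + 10:
  month  rain_mm  rain_mm_plus_10
0   Dec    178.5            188.5
1   Feb    180.0            190.0
2   Nov    192.0            202.0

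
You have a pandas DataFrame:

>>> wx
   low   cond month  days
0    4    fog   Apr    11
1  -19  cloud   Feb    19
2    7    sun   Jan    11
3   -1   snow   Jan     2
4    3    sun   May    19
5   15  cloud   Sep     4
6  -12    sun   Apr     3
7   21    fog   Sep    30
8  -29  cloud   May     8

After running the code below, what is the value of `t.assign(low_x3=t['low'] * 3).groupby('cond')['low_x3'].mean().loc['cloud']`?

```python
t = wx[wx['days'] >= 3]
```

filter rows where days >= 3:
   low   cond month  days
0    4    fog   Apr    11
1  -19  cloud   Feb    19
2    7    sun   Jan    11
4    3    sun   May    19
5   15  cloud   Sep     4
6  -12    sun   Apr     3
7   21    fog   Sep    30
8  -29  cloud   May     8
add column low_x3 = t['low'] * 3:
   low   cond month  days  low_x3
0    4    fog   Apr    11      12
1  -19  cloud   Feb    19     -57
2    7    sun   Jan    11      21
4    3    sun   May    19       9
5   15  cloud   Sep     4      45
6  -12    sun   Apr     3     -36
7   21    fog   Sep    30      63
8  -29  cloud   May     8     -87
group by cond, mean of low_x3:
cond
cloud   -33.0
fog      37.5
sun      -2.0
Name: low_x3, dtype: float64

-33.0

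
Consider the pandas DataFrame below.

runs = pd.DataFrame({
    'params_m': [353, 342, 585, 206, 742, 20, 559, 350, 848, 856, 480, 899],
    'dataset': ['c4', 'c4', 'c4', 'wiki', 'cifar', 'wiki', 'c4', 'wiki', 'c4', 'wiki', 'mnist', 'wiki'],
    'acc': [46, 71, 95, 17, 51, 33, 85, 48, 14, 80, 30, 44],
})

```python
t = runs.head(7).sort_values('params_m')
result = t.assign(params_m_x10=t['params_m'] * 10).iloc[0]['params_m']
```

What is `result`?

take first 7 rows:
   params_m dataset  acc
0       353      c4   46
1       342      c4   71
2       585      c4   95
3       206    wiki   17
4       742   cifar   51
5        20    wiki   33
6       559      c4   85
sort by params_m:
   params_m dataset  acc
5        20    wiki   33
3       206    wiki   17
1       342      c4   71
0       353      c4   46
6       559      c4   85
2       585      c4   95
4       742   cifar   51
add column params_m_x10 = t['params_m'] * 10:
   params_m dataset  acc  params_m_x10
5        20    wiki   33           200
3       206    wiki   17          2060
1       342      c4   71          3420
0       353      c4   46          3530
6       559      c4   85          5590
2       585      c4   95          5850
4       742   cifar   51          7420
Taking the value at position 0, column 'params_m' gives 20.

20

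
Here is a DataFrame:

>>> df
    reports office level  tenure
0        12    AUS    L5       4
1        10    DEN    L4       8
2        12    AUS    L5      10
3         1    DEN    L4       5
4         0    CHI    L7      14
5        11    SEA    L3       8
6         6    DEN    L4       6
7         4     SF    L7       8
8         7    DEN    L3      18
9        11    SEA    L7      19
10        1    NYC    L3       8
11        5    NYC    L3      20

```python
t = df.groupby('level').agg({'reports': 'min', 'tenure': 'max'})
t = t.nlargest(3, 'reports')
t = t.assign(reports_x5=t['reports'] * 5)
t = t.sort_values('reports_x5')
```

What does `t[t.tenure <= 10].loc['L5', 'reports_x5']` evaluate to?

group by level: min(reports), max(tenure):
       reports  tenure
level                 
L3           1      20
L4           1       8
L5          12      10
L7           0      19
take 3 rows with largest reports:
       reports  tenure
level                 
L5          12      10
L3           1      20
L4           1       8
add column reports_x5 = t['reports'] * 5:
       reports  tenure  reports_x5
level                             
L5          12      10          60
L3           1      20           5
L4           1       8           5
sort by reports_x5:
       reports  tenure  reports_x5
level                             
L3           1      20           5
L4           1       8           5
L5          12      10          60
filter rows where tenure <= 10:
       reports  tenure  reports_x5
level                             
L4           1       8           5
L5          12      10          60

60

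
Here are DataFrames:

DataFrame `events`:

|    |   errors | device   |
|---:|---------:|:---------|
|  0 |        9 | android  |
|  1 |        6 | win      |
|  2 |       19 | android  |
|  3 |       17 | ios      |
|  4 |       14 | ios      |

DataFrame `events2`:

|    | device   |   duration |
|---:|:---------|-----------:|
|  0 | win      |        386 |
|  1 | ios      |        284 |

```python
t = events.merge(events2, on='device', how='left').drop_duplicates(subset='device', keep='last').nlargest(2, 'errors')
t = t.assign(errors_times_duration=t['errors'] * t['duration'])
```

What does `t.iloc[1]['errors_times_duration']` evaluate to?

3976.0

merge on 'device' (how='left') → 5 rows:
   errors   device  duration
0       9  android       NaN
1       6      win     386.0
2      19  android       NaN
3      17      ios     284.0
4      14      ios     284.0
drop duplicate device (keep=last):
   errors   device  duration
1       6      win     386.0
2      19  android       NaN
4      14      ios     284.0
take 2 rows with largest errors:
   errors   device  duration
2      19  android       NaN
4      14      ios     284.0
add column errors_times_duration = t['errors'] * t['duration']:
   errors   device  duration  errors_times_duration
2      19  android       NaN                    NaN
4      14      ios     284.0                 3976.0
Reading off the value at position 1, column 'errors_times_duration', we get 3976.0.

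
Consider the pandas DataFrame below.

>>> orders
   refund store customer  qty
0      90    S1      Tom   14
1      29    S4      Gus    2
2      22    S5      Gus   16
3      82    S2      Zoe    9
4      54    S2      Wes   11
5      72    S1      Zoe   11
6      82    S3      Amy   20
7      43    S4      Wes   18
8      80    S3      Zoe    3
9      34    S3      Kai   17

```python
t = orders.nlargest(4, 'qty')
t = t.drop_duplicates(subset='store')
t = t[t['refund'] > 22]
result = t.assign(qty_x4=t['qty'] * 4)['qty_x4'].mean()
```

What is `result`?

take 4 rows with largest qty:
   refund store customer  qty
6      82    S3      Amy   20
7      43    S4      Wes   18
9      34    S3      Kai   17
2      22    S5      Gus   16
drop duplicate store (keep=first):
   refund store customer  qty
6      82    S3      Amy   20
7      43    S4      Wes   18
2      22    S5      Gus   16
filter rows where refund > 22:
   refund store customer  qty
6      82    S3      Amy   20
7      43    S4      Wes   18
add column qty_x4 = t['qty'] * 4:
   refund store customer  qty  qty_x4
6      82    S3      Amy   20      80
7      43    S4      Wes   18      72
mean of column 'qty_x4' → 76.0

76.0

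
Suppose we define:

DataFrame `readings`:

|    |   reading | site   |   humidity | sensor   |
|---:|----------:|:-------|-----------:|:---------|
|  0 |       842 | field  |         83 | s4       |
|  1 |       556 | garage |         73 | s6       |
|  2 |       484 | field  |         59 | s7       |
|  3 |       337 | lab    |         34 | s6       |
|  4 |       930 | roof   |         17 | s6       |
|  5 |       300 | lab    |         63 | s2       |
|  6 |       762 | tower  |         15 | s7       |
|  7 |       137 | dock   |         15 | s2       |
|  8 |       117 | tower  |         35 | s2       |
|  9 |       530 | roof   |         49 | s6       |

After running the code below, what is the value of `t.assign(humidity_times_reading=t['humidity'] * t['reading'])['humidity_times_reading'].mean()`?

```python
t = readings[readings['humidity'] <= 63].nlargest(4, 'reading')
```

20441.5

filter rows where humidity <= 63:
   reading   site  humidity sensor
2      484  field        59     s7
3      337    lab        34     s6
4      930   roof        17     s6
5      300    lab        63     s2
6      762  tower        15     s7
7      137   dock        15     s2
8      117  tower        35     s2
9      530   roof        49     s6
take 4 rows with largest reading:
   reading   site  humidity sensor
4      930   roof        17     s6
6      762  tower        15     s7
9      530   roof        49     s6
2      484  field        59     s7
add column humidity_times_reading = t['humidity'] * t['reading']:
   reading   site  humidity sensor  humidity_times_reading
4      930   roof        17     s6                   15810
6      762  tower        15     s7                   11430
9      530   roof        49     s6                   25970
2      484  field        59     s7                   28556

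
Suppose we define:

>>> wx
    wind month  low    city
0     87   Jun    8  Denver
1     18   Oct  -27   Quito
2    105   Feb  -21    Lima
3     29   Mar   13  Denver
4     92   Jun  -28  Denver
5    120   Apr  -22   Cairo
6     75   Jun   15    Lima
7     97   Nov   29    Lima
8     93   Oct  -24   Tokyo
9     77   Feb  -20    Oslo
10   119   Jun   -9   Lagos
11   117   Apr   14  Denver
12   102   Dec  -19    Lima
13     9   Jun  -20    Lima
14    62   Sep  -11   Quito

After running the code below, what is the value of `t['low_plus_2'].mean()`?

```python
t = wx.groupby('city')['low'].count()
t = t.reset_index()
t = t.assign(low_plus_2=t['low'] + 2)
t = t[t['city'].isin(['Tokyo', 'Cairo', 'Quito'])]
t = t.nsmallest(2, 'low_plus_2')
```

group by city, count of low:
city
Cairo     1
Denver    4
Lagos     1
Lima      5
Oslo      1
Quito     2
Tokyo     1
Name: low, dtype: int64
reset_index():
     city  low
0   Cairo    1
1  Denver    4
2   Lagos    1
3    Lima    5
4    Oslo    1
5   Quito    2
6   Tokyo    1
add column low_plus_2 = t['low'] + 2:
     city  low  low_plus_2
0   Cairo    1           3
1  Denver    4           6
2   Lagos    1           3
3    Lima    5           7
4    Oslo    1           3
5   Quito    2           4
6   Tokyo    1           3
filter rows where city in ['Tokyo', 'Cairo', 'Quito']:
    city  low  low_plus_2
0  Cairo    1           3
5  Quito    2           4
6  Tokyo    1           3
take 2 rows with smallest low_plus_2:
    city  low  low_plus_2
0  Cairo    1           3
6  Tokyo    1           3
Taking the mean of column 'low_plus_2' gives 3.0.

3.0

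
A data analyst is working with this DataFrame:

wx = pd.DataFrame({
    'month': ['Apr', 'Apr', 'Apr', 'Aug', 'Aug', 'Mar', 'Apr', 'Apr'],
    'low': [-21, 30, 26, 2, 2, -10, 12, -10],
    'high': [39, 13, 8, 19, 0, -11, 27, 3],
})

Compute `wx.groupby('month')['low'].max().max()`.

30

group by month, max of low:
month
Apr    30
Aug     2
Mar   -10
Name: low, dtype: int64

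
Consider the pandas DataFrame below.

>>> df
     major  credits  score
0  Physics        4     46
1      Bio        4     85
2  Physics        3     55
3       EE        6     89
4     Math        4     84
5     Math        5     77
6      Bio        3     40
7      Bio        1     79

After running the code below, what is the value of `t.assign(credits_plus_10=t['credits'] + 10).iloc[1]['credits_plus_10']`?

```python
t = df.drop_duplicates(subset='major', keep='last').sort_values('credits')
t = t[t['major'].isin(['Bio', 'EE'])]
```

drop duplicate major (keep=last):
     major  credits  score
2  Physics        3     55
3       EE        6     89
5     Math        5     77
7      Bio        1     79
sort by credits:
     major  credits  score
7      Bio        1     79
2  Physics        3     55
5     Math        5     77
3       EE        6     89
filter rows where major in ['Bio', 'EE']:
  major  credits  score
7   Bio        1     79
3    EE        6     89
add column credits_plus_10 = t['credits'] + 10:
  major  credits  score  credits_plus_10
7   Bio        1     79               11
3    EE        6     89               16

16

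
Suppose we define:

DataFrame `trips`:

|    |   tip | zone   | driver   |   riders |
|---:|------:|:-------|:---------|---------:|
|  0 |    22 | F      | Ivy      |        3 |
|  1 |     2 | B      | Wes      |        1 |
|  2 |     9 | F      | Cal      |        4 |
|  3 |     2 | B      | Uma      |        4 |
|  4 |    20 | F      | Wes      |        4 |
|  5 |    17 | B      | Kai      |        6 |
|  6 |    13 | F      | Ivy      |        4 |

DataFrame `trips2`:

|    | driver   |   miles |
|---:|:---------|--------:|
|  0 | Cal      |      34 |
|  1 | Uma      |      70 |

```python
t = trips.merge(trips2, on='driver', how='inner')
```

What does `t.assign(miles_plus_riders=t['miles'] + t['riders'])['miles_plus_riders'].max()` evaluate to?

74

merge on 'driver' (how='inner') → 2 rows:
   tip zone driver  riders  miles
0    9    F    Cal       4     34
1    2    B    Uma       4     70
add column miles_plus_riders = t['miles'] + t['riders']:
   tip zone driver  riders  miles  miles_plus_riders
0    9    F    Cal       4     34                 38
1    2    B    Uma       4     70                 74
Hence 74.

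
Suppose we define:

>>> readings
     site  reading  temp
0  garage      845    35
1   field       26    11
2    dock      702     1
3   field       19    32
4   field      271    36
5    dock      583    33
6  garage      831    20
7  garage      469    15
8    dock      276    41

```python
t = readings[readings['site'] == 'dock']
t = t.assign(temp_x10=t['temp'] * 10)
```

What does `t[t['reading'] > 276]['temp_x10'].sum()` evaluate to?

340

filter rows where site == 'dock':
   site  reading  temp
2  dock      702     1
5  dock      583    33
8  dock      276    41
add column temp_x10 = t['temp'] * 10:
   site  reading  temp  temp_x10
2  dock      702     1        10
5  dock      583    33       330
8  dock      276    41       410
filter rows where reading > 276:
   site  reading  temp  temp_x10
2  dock      702     1        10
5  dock      583    33       330
Reading off the sum of column 'temp_x10', we get 340.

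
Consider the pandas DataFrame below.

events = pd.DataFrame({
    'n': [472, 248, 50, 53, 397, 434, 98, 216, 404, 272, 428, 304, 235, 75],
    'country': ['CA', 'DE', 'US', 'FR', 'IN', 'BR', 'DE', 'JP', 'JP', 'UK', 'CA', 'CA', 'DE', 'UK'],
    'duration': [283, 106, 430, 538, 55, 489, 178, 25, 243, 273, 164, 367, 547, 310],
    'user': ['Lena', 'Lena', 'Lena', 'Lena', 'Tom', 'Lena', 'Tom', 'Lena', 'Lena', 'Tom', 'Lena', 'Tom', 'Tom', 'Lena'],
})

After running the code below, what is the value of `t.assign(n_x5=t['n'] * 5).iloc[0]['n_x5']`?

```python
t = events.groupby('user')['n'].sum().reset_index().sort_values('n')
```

group by user, sum of n:
user
Lena    2380
Tom     1306
Name: n, dtype: int64
reset_index():
   user     n
0  Lena  2380
1   Tom  1306
sort by n:
   user     n
1   Tom  1306
0  Lena  2380
add column n_x5 = t['n'] * 5:
   user     n   n_x5
1   Tom  1306   6530
0  Lena  2380  11900
So iloc[0]['n_x5'] = 6530.

6530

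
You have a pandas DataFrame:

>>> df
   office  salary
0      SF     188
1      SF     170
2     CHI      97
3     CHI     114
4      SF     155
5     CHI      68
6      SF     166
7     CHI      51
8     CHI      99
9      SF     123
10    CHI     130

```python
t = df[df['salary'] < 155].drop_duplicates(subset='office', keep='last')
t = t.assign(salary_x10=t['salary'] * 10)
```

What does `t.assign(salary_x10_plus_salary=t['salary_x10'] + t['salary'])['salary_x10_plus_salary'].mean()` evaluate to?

filter rows where salary < 155:
   office  salary
2     CHI      97
3     CHI     114
5     CHI      68
7     CHI      51
8     CHI      99
9      SF     123
10    CHI     130
drop duplicate office (keep=last):
   office  salary
9      SF     123
10    CHI     130
add column salary_x10 = t['salary'] * 10:
   office  salary  salary_x10
9      SF     123        1230
10    CHI     130        1300
add column salary_x10_plus_salary = t['salary_x10'] + t['salary']:
   office  salary  salary_x10  salary_x10_plus_salary
9      SF     123        1230                    1353
10    CHI     130        1300                    1430
mean of column 'salary_x10_plus_salary' → 1391.5

1391.5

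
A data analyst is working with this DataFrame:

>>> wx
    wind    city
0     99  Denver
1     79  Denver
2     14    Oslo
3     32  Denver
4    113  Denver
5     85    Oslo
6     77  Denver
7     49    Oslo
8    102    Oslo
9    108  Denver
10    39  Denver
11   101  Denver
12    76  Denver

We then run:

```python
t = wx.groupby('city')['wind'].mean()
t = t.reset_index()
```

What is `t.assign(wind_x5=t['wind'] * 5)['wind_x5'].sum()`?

group by city, mean of wind:
city
Denver    80.444444
Oslo      62.500000
Name: wind, dtype: float64
reset_index():
     city       wind
0  Denver  80.444444
1    Oslo  62.500000
add column wind_x5 = t['wind'] * 5:
     city       wind     wind_x5
0  Denver  80.444444  402.222222
1    Oslo  62.500000  312.500000

714.722222222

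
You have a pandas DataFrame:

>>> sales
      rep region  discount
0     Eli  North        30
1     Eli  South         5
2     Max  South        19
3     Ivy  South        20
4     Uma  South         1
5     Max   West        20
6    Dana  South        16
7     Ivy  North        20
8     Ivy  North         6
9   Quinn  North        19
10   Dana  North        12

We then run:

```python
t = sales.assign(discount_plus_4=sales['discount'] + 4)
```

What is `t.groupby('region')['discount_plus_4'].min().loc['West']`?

24

add column discount_plus_4 = sales['discount'] + 4:
      rep region  discount  discount_plus_4
0     Eli  North        30               34
1     Eli  South         5                9
2     Max  South        19               23
3     Ivy  South        20               24
4     Uma  South         1                5
5     Max   West        20               24
6    Dana  South        16               20
7     Ivy  North        20               24
8     Ivy  North         6               10
9   Quinn  North        19               23
10   Dana  North        12               16
group by region, min of discount_plus_4:
region
North    10
South     5
West     24
Name: discount_plus_4, dtype: int64
Hence 24.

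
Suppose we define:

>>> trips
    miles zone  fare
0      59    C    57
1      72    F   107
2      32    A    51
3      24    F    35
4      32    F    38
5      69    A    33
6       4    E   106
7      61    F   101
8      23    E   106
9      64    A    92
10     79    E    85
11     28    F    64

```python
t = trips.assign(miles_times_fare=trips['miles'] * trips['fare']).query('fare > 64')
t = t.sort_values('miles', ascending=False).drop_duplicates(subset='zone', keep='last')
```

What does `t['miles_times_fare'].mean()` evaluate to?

add column miles_times_fare = trips['miles'] * trips['fare']:
    miles zone  fare  miles_times_fare
0      59    C    57              3363
1      72    F   107              7704
2      32    A    51              1632
3      24    F    35               840
4      32    F    38              1216
5      69    A    33              2277
6       4    E   106               424
7      61    F   101              6161
8      23    E   106              2438
9      64    A    92              5888
10     79    E    85              6715
11     28    F    64              1792
filter rows where fare > 64:
    miles zone  fare  miles_times_fare
1      72    F   107              7704
6       4    E   106               424
7      61    F   101              6161
8      23    E   106              2438
9      64    A    92              5888
10     79    E    85              6715
sort by miles descending:
    miles zone  fare  miles_times_fare
10     79    E    85              6715
1      72    F   107              7704
9      64    A    92              5888
7      61    F   101              6161
8      23    E   106              2438
6       4    E   106               424
drop duplicate zone (keep=last):
   miles zone  fare  miles_times_fare
9     64    A    92              5888
7     61    F   101              6161
6      4    E   106               424

4157.66666667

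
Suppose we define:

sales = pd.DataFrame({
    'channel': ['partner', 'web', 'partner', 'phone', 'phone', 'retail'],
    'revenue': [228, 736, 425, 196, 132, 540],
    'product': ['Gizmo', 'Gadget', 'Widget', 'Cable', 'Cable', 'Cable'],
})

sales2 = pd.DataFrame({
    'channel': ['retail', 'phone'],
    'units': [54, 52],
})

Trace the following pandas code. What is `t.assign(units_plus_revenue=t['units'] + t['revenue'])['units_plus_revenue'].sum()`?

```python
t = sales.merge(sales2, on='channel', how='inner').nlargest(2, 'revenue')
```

842

merge on 'channel' (how='inner') → 3 rows:
  channel  revenue product  units
0   phone      196   Cable     52
1   phone      132   Cable     52
2  retail      540   Cable     54
take 2 rows with largest revenue:
  channel  revenue product  units
2  retail      540   Cable     54
0   phone      196   Cable     52
add column units_plus_revenue = t['units'] + t['revenue']:
  channel  revenue product  units  units_plus_revenue
2  retail      540   Cable     54                 594
0   phone      196   Cable     52                 248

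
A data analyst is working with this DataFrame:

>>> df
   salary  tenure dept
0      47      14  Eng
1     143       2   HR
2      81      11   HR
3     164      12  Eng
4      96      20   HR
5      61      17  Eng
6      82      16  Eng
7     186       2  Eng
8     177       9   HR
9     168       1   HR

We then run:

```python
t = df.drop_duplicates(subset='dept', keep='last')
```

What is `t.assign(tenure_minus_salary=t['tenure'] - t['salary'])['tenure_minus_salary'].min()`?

-184

drop duplicate dept (keep=last):
   salary  tenure dept
7     186       2  Eng
9     168       1   HR
add column tenure_minus_salary = t['tenure'] - t['salary']:
   salary  tenure dept  tenure_minus_salary
7     186       2  Eng                 -184
9     168       1   HR                 -167
The min of column 'tenure_minus_salary' is -184.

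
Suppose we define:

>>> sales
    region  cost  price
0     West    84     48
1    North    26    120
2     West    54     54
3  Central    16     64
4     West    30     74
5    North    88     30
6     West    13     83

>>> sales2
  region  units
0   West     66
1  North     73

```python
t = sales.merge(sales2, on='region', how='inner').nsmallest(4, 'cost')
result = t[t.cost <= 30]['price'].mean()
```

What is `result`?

merge on 'region' (how='inner') → 6 rows:
  region  cost  price  units
0   West    84     48     66
1  North    26    120     73
2   West    54     54     66
3   West    30     74     66
4  North    88     30     73
5   West    13     83     66
take 4 rows with smallest cost:
  region  cost  price  units
5   West    13     83     66
1  North    26    120     73
3   West    30     74     66
2   West    54     54     66
filter rows where cost <= 30:
  region  cost  price  units
5   West    13     83     66
1  North    26    120     73
3   West    30     74     66
Finally, mean of column 'price' = 92.3333333333.

92.3333333333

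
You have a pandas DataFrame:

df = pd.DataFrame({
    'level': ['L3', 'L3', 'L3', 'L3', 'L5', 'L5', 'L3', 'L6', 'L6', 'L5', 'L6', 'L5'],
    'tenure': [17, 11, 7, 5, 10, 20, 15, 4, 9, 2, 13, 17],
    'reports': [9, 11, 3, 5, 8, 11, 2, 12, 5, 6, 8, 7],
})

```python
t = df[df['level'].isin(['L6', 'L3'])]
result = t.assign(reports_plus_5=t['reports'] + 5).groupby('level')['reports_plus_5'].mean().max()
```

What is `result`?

13.3333333333

filter rows where level in ['L6', 'L3']:
   level  tenure  reports
0     L3      17        9
1     L3      11       11
2     L3       7        3
3     L3       5        5
6     L3      15        2
7     L6       4       12
8     L6       9        5
10    L6      13        8
add column reports_plus_5 = t['reports'] + 5:
   level  tenure  reports  reports_plus_5
0     L3      17        9              14
1     L3      11       11              16
2     L3       7        3               8
3     L3       5        5              10
6     L3      15        2               7
7     L6       4       12              17
8     L6       9        5              10
10    L6      13        8              13
group by level, mean of reports_plus_5:
level
L3    11.000000
L6    13.333333
Name: reports_plus_5, dtype: float64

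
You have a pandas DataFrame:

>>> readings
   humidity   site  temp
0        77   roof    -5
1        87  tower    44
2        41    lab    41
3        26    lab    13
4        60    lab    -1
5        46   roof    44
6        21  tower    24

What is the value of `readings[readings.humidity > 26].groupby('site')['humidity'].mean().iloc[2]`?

87.0

filter rows where humidity > 26:
   humidity   site  temp
0        77   roof    -5
1        87  tower    44
2        41    lab    41
4        60    lab    -1
5        46   roof    44
group by site, mean of humidity:
site
lab      50.5
roof     61.5
tower    87.0
Name: humidity, dtype: float64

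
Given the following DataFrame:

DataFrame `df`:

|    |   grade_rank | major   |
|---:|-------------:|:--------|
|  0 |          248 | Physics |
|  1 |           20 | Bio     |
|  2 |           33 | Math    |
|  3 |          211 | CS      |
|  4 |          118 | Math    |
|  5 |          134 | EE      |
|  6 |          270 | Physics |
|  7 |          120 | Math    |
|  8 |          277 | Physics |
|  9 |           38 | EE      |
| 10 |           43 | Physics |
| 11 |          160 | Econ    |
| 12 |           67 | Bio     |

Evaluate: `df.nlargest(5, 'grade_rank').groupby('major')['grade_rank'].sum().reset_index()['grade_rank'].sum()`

1166

take 5 rows with largest grade_rank:
    grade_rank    major
8          277  Physics
6          270  Physics
0          248  Physics
3          211       CS
11         160     Econ
group by major, sum of grade_rank:
major
CS         211
Econ       160
Physics    795
Name: grade_rank, dtype: int64
reset_index():
     major  grade_rank
0       CS         211
1     Econ         160
2  Physics         795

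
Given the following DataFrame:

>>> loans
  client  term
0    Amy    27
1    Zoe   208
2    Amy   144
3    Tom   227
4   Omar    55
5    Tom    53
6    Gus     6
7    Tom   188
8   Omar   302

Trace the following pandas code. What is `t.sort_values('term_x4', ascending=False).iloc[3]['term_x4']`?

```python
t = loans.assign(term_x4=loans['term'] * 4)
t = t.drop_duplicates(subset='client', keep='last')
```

add column term_x4 = loans['term'] * 4:
  client  term  term_x4
0    Amy    27      108
1    Zoe   208      832
2    Amy   144      576
3    Tom   227      908
4   Omar    55      220
5    Tom    53      212
6    Gus     6       24
7    Tom   188      752
8   Omar   302     1208
drop duplicate client (keep=last):
  client  term  term_x4
1    Zoe   208      832
2    Amy   144      576
6    Gus     6       24
7    Tom   188      752
8   Omar   302     1208
sort by term_x4 descending:
  client  term  term_x4
8   Omar   302     1208
1    Zoe   208      832
7    Tom   188      752
2    Amy   144      576
6    Gus     6       24
Then the value at position 3, column 'term_x4': 576

576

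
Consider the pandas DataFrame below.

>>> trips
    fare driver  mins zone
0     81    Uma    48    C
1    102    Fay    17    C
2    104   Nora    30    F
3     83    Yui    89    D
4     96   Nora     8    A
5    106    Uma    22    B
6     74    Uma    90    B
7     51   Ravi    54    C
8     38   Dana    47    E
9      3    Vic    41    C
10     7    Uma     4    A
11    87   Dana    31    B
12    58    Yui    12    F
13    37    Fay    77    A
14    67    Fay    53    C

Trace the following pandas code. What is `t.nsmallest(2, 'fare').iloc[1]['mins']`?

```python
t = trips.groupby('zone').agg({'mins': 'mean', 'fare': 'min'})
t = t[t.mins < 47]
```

29.6666666667

group by zone: mean(mins), min(fare):
           mins  fare
zone                 
A     29.666667     7
B     47.666667    74
C     42.600000     3
D     89.000000    83
E     47.000000    38
F     21.000000    58
filter rows where mins < 47:
           mins  fare
zone                 
A     29.666667     7
C     42.600000     3
F     21.000000    58
take 2 rows with smallest fare:
           mins  fare
zone                 
C     42.600000     3
A     29.666667     7
Taking the value at position 1, column 'mins' gives 29.6666666667.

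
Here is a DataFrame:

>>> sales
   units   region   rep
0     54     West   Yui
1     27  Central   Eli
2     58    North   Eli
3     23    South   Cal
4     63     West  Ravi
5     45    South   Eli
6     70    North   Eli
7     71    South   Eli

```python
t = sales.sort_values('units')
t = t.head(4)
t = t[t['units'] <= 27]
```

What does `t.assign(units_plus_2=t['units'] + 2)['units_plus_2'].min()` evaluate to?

25

sort by units:
   units   region   rep
3     23    South   Cal
1     27  Central   Eli
5     45    South   Eli
0     54     West   Yui
2     58    North   Eli
4     63     West  Ravi
6     70    North   Eli
7     71    South   Eli
take first 4 rows:
   units   region  rep
3     23    South  Cal
1     27  Central  Eli
5     45    South  Eli
0     54     West  Yui
filter rows where units <= 27:
   units   region  rep
3     23    South  Cal
1     27  Central  Eli
add column units_plus_2 = t['units'] + 2:
   units   region  rep  units_plus_2
3     23    South  Cal            25
1     27  Central  Eli            29
Then the min of column 'units_plus_2': 25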